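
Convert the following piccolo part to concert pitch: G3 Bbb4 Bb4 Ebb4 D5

The piccolo sounds a perfect octave above written, so transpose each written note up a perfect octave.
G3 to G4
Bbb4 to Bbb5
Bb4 to Bb5
Ebb4 to Ebb5
D5 to D6

G4 Bbb5 Bb5 Ebb5 D6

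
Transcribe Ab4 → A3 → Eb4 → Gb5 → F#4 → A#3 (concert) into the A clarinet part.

Cb5 C4 Gb4 Bbb5 A4 C#4

The A clarinet sounds a minor third below written, so the written part must be a minor third above concert — transpose each note up.
Ab4 gives Cb5
A3 gives C4
Eb4 gives Gb4
Gb5 gives Bbb5
F#4 gives A4
A#3 gives C#4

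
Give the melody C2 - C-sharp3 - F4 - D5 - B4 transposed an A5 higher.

G#2 G##3 C#5 A#5 F##5

C2: a fifth up reaches G, and 8 semitones makes it G#2.
An augmented fifth up from C#3 gives G##3.
F4: a fifth up reaches C, and 8 semitones makes it C#5.
D5 up an augmented fifth is A#5.
An augmented fifth up from B4 gives F##5.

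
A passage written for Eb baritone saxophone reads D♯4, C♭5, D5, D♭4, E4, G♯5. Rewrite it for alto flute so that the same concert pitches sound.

B2 Abb3 Bb3 Bbb2 C3 E4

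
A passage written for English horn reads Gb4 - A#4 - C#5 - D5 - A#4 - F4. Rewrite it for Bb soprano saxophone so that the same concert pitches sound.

Db4 E#4 G#4 A4 E#4 C4

First find concert pitch: the English horn sounds a perfect fifth below written, so Gb4 A#4 C#5 D5 A#4 F4 sounds Cb4 D#4 F#4 G4 D#4 Bb3.
Then write for Bb soprano saxophone: it sounds a major second below written, so the part must be a major second above concert.
Cb4 → Db4
D#4 → E#4
F#4 → G#4
G4 → A4
D#4 → E#4
Bb3 → C4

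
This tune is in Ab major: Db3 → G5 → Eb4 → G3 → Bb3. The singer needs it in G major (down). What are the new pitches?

C3 F#5 D4 F#3 A3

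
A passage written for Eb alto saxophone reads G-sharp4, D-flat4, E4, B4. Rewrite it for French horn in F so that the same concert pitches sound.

F#4 Cb4 D4 A4

First find concert pitch: the Eb alto saxophone sounds a major sixth below written, so G-sharp4 D-flat4 E4 B4 sounds B3 Fb3 G3 D4.
Then write for French horn in F: it sounds a perfect fifth below written, so the part must be a perfect fifth above concert.
B3 → F#4
Fb3 → Cb4
G3 → D4
D4 → A4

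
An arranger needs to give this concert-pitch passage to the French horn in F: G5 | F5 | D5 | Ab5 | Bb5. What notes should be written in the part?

The French horn in F sounds a perfect fifth below written, so the written part must be a perfect fifth above concert — transpose each note up.
G5 -> D6
F5 -> C6
D5 -> A5
Ab5 -> Eb6
Bb5 -> F6

D6 C6 A5 Eb6 F6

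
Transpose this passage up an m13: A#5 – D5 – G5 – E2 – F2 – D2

A#5 -> F#7
D5 -> Bb6
G5 -> Eb7
E2 -> C4
F2 -> Db4
D2 -> Bb3

F#7 Bb6 Eb7 C4 Db4 Bb3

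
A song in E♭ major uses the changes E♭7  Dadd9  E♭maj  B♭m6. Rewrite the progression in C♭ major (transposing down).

E♭ major down to C♭ major is a major third; each chord root moves by that interval while the quality stays the same.
E♭7: root E♭ down a major third → Cb, giving Cb7.
Dadd9: root D down a major third → Bb, giving Bbadd9.
E♭maj: root E♭ down a major third → Cb, giving Cbmaj.
B♭m6: root B♭ down a major third → Gb, giving Gbm6.

Cb7 Bbadd9 Cbmaj Gbm6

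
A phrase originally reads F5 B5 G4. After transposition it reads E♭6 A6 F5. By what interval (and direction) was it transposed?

up a minor seventh

Take the first pair: F5 → Eb6. F to E spans 7 letter names, so the interval is some kind of seventh.
F5 to Eb6 is 10 semitones, which makes it a minor seventh; the second version is higher, so the direction is up.
Checking another pair — G4 → F5 — gives the same interval.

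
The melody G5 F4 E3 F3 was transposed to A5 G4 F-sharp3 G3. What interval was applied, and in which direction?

up a major second

From G5 to A5 is 2 letter names — a second of some quality.
G5 to A5 is 2 semitones, which makes it a major second; the second version is higher, so the direction is up.
Checking another pair — F3 → G3 — gives the same interval.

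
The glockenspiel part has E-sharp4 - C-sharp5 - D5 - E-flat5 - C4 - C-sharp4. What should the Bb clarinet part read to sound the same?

F##6 D#7 E7 F7 D6 D#6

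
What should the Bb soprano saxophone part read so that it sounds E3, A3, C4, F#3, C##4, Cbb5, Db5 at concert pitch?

F#3 B3 D4 G#3 D##4 Dbb5 Eb5

Written C4 sounds as Bb3 on the Bb soprano saxophone, so concert pitches are written a major second up.
E3 -> F#3
A3 -> B3
C4 -> D4
F#3 -> G#3
C##4 -> D##4
Cbb5 -> Dbb5
Db5 -> Eb5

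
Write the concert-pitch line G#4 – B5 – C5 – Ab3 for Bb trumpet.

Written C4 sounds as Bb3 on the Bb trumpet, so concert pitches are written a major second up.
G#4 gives A#4
B5 gives C#6
C5 gives D5
Ab3 gives Bb3

A#4 C#6 D5 Bb3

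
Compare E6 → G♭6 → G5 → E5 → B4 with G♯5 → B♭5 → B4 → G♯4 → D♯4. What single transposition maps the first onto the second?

Take the first pair: E6 → G#5. E to G spans 6 letter names, so the interval is some kind of sixth.
G#5 to E6 is 8 semitones, which makes it a minor sixth; the second version is lower, so the direction is down.
Checking another pair — B4 → D#4 — gives the same interval.

down a minor sixth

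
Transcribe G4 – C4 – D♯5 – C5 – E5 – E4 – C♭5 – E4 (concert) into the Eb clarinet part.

The Eb clarinet sounds a minor third above written, so the written part must be a minor third below concert — transpose each note down.
G4 -> E4
C4 -> A3
D#5 -> B#4
C5 -> A4
E5 -> C#5
E4 -> C#4
Cb5 -> Ab4
E4 -> C#4

E4 A3 B#4 A4 C#5 C#4 Ab4 C#4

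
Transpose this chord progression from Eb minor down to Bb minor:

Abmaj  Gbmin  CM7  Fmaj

Ebmaj Dbmin GM7 Cmaj

Eb minor down to Bb minor is a perfect fourth; each chord root moves by that interval while the quality stays the same.
Abmaj: root Ab down a perfect fourth → Eb, giving Ebmaj.
Gbmin: root Gb down a perfect fourth → Db, giving Dbmin.
CM7: root C down a perfect fourth → G, giving GM7.
Fmaj: root F down a perfect fourth → C, giving Cmaj.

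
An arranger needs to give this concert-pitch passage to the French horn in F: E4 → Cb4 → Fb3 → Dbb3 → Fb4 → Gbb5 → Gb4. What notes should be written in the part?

B4 Gb4 Cb4 Abb3 Cb5 Dbb6 Db5

The French horn in F sounds a perfect fifth below written, so the written part must be a perfect fifth above concert — transpose each note up.
E4 -> B4
Cb4 -> Gb4
Fb3 -> Cb4
Dbb3 -> Abb3
Fb4 -> Cb5
Gbb5 -> Dbb6
Gb4 -> Db5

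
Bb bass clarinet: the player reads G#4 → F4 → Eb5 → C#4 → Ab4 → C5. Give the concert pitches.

F#3 Eb3 Db4 B2 Gb3 Bb3

Written C4 on the Bb bass clarinet sounds as Bb2, a major ninth lower; apply that shift to every note.
G#4 -> F#3
F4 -> Eb3
Eb5 -> Db4
C#4 -> B2
Ab4 -> Gb3
C5 -> Bb3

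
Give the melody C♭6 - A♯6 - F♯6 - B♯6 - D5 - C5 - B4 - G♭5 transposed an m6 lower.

Cb6 down a minor sixth is Eb5.
A#6 down a minor sixth is C##6.
A minor sixth down from F#6 gives A#5.
A minor sixth down from B#6 gives D##6.
D5 down a minor sixth is F#4.
C5 down a minor sixth is E4.
B4: a sixth down reaches D, and 8 semitones makes it D#4.
A minor sixth down from Gb5 gives Bb4.

Eb5 C##6 A#5 D##6 F#4 E4 D#4 Bb4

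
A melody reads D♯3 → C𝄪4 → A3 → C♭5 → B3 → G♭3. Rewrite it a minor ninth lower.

A minor ninth down from D#3 gives C##2.
A minor ninth down from C##4 gives B##2.
A3: a ninth down reaches G, and 13 semitones makes it G#2.
Cb5 down a minor ninth is Bb3.
A minor ninth down from B3 gives A#2.
Gb3: a ninth down reaches F, and 13 semitones makes it F2.

C##2 B##2 G#2 Bb3 A#2 F2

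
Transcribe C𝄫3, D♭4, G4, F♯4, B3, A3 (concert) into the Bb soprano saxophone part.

Dbb3 Eb4 A4 G#4 C#4 B3

Written C4 sounds as Bb3 on the Bb soprano saxophone, so concert pitches are written a major second up.
Cbb3 -> Dbb3
Db4 -> Eb4
G4 -> A4
F#4 -> G#4
B3 -> C#4
A3 -> B3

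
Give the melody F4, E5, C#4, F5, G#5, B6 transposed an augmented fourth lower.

Cb4 Bb4 G3 Cb5 D5 F6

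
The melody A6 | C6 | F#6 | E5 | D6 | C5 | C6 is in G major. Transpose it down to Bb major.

C6 Eb5 A5 G4 F5 Eb4 Eb5

From G down to Bb is a major sixth; apply that to each pitch.
A6 → C6
C6 → Eb5
F#6 → A5
E5 → G4
D6 → F5
C5 → Eb4
C6 → Eb5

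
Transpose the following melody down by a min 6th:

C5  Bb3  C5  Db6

C5 to E4
Bb3 to D3
C5 to E4
Db6 to F5

E4 D3 E4 F5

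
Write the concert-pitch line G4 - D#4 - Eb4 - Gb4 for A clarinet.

Written C4 sounds as A3 on the A clarinet, so concert pitches are written a minor third up.
G4 gives Bb4
D#4 gives F#4
Eb4 gives Gb4
Gb4 gives Bbb4

Bb4 F#4 Gb4 Bbb4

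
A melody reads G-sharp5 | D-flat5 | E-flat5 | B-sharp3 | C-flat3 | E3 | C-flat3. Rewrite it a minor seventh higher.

F#6 Cb6 Db6 A#4 Bbb3 D4 Bbb3

G#5 → F#6
Db5 → Cb6
Eb5 → Db6
B#3 → A#4
Cb3 → Bbb3
E3 → D4
Cb3 → Bbb3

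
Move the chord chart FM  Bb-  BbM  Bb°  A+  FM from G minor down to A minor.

GM C- CM C° B+ GM

G minor down to A minor is a minor seventh; each chord root moves by that interval while the quality stays the same.
FM: root F down a minor seventh → G, giving GM.
Bb-: root Bb down a minor seventh → C, giving C-.
BbM: root Bb down a minor seventh → C, giving CM.
Bb°: root Bb down a minor seventh → C, giving C°.
A+: root A down a minor seventh → B, giving B+.
FM: root F down a minor seventh → G, giving GM.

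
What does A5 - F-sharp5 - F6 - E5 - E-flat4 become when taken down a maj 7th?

Bb4 G4 Gb5 F4 Fb3

A5 → Bb4
F#5 → G4
F6 → Gb5
E5 → F4
Eb4 → Fb3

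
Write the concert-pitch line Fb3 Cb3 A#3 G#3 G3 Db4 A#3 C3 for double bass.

Fb4 Cb4 A#4 G#4 G4 Db5 A#4 C4

Written C4 sounds as C3 on the double bass, so concert pitches are written a perfect octave up.
Fb3 -> Fb4
Cb3 -> Cb4
A#3 -> A#4
G#3 -> G#4
G3 -> G4
Db4 -> Db5
A#3 -> A#4
C3 -> C4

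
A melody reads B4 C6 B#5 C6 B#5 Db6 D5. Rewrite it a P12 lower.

E3 F4 E#4 F4 E#4 Gb4 G3

B4: a twelfth down reaches E, and 19 semitones makes it E3.
A perfect twelfth down from C6 gives F4.
B#5: a twelfth down reaches E, and 19 semitones makes it E#4.
C6: a twelfth down reaches F, and 19 semitones makes it F4.
A perfect twelfth down from B#5 gives E#4.
Db6: a twelfth down reaches G, and 19 semitones makes it Gb4.
D5 down a perfect twelfth is G3.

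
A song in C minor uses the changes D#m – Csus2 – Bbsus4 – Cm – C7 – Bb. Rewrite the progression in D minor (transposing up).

C minor up to D minor is a major second; each chord root moves by that interval while the quality stays the same.
D#m: root D# up a major second → E#, giving E#m.
Csus2: root C up a major second → D, giving Dsus2.
Bbsus4: root Bb up a major second → C, giving Csus4.
Cm: root C up a major second → D, giving Dm.
C7: root C up a major second → D, giving D7.
Bb: root Bb up a major second → C, giving C.

E#m Dsus2 Csus4 Dm D7 C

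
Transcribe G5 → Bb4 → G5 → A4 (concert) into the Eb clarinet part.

E5 G4 E5 F#4

The Eb clarinet sounds a minor third above written, so the written part must be a minor third below concert — transpose each note down.
G5 becomes E5
Bb4 becomes G4
G5 becomes E5
A4 becomes F#4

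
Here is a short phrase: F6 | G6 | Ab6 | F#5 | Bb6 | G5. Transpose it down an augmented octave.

Fb5 Gb5 Abb5 F4 Bbb5 Gb4

F6 gives Fb5
G6 gives Gb5
Ab6 gives Abb5
F#5 gives F4
Bb6 gives Bbb5
G5 gives Gb4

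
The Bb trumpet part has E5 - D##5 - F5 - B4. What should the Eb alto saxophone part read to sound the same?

B5 A##5 C6 F#5

First find concert pitch: the Bb trumpet sounds a major second below written, so E5 D##5 F5 B4 sounds D5 C##5 Eb5 A4.
Then write for Eb alto saxophone: it sounds a major sixth below written, so the part must be a major sixth above concert.
D5 → B5
C##5 → A##5
Eb5 → C6
A4 → F#5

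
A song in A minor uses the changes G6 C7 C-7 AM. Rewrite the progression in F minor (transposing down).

A minor down to F minor is a major third; each chord root moves by that interval while the quality stays the same.
G6: root G down a major third → Eb, giving Eb6.
C7: root C down a major third → Ab, giving Ab7.
C-7: root C down a major third → Ab, giving Ab-7.
AM: root A down a major third → F, giving FM.

Eb6 Ab7 Ab-7 FM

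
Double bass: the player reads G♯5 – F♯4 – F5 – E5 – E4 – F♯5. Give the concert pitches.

The double bass sounds a perfect octave below written, so transpose each written note down a perfect octave.
G#5 becomes G#4
F#4 becomes F#3
F5 becomes F4
E5 becomes E4
E4 becomes E3
F#5 becomes F#4

G#4 F#3 F4 E4 E3 F#4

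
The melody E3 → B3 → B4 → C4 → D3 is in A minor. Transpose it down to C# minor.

G#2 D#3 D#4 E3 F#2

From A down to C# is a minor sixth; apply that to each pitch.
E3 gives G#2
B3 gives D#3
B4 gives D#4
C4 gives E3
D3 gives F#2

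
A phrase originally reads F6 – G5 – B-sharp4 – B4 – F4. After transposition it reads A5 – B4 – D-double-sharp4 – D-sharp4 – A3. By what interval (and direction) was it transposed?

From F6 to A5 is 6 letter names — a sixth of some quality.
A5 to F6 is 8 semitones, which makes it a minor sixth; the second version is lower, so the direction is down.
Checking another pair — F4 → A3 — gives the same interval.

down a minor sixth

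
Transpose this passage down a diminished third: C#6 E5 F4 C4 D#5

A##5 C##5 D#4 A#3 B##4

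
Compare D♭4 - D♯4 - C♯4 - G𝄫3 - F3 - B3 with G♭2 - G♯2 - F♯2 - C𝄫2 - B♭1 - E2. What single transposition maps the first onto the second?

Take the first pair: Db4 → Gb2. D to G spans 12 letter names, so the interval is some kind of twelfth.
Gb2 to Db4 is 19 semitones, which makes it a perfect twelfth; the second version is lower, so the direction is down.
Checking another pair — B3 → E2 — gives the same interval.

down a perfect twelfth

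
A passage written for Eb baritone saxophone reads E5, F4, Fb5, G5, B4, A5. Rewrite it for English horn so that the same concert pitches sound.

First find concert pitch: the Eb baritone saxophone sounds a major thirteenth below written, so E5 F4 Fb5 G5 B4 A5 sounds G3 Ab2 Abb3 Bb3 D3 C4.
Then write for English horn: it sounds a perfect fifth below written, so the part must be a perfect fifth above concert.
G3 → D4
Ab2 → Eb3
Abb3 → Ebb4
Bb3 → F4
D3 → A3
C4 → G4

D4 Eb3 Ebb4 F4 A3 G4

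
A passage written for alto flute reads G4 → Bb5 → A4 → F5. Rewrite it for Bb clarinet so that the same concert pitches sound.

E4 G5 F#4 D5

First find concert pitch: the alto flute sounds a perfect fourth below written, so G4 Bb5 A4 F5 sounds D4 F5 E4 C5.
Then write for Bb clarinet: it sounds a major second below written, so the part must be a major second above concert.
D4 → E4
F5 → G5
E4 → F#4
C5 → D5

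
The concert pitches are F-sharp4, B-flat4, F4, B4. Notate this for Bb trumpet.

The Bb trumpet sounds a major second below written, so the written part must be a major second above concert — transpose each note up.
F#4 to G#4
Bb4 to C5
F4 to G4
B4 to C#5

G#4 C5 G4 C#5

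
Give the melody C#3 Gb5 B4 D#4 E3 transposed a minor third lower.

A#2 Eb5 G#4 B#3 C#3

C#3 -> A#2
Gb5 -> Eb5
B4 -> G#4
D#4 -> B#3
E3 -> C#3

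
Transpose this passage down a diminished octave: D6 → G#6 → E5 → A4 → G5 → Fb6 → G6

D6 down a diminished octave is D#5.
G#6 down a diminished octave is G##5.
E5 down a diminished octave is E#4.
A4: an octave down reaches A, and 11 semitones makes it A#3.
G5: an octave down reaches G, and 11 semitones makes it G#4.
A diminished octave down from Fb6 gives F5.
A diminished octave down from G6 gives G#5.

D#5 G##5 E#4 A#3 G#4 F5 G#5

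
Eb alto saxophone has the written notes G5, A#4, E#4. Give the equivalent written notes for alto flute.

First find concert pitch: the Eb alto saxophone sounds a major sixth below written, so G5 A#4 E#4 sounds Bb4 C#4 G#3.
Then write for alto flute: it sounds a perfect fourth below written, so the part must be a perfect fourth above concert.
Bb4 → Eb5
C#4 → F#4
G#3 → C#4

Eb5 F#4 C#4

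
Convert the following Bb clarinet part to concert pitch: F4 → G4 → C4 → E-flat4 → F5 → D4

Eb4 F4 Bb3 Db4 Eb5 C4

The Bb clarinet sounds a major second below written, so transpose each written note down a major second.
F4 becomes Eb4
G4 becomes F4
C4 becomes Bb3
Eb4 becomes Db4
F5 becomes Eb5
D4 becomes C4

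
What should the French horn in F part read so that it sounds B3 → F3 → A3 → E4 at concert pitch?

F#4 C4 E4 B4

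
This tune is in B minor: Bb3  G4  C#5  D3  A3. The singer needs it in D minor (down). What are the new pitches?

Db3 Bb3 E4 F2 C3

B minor to D minor down is a major sixth, so every note moves down by that interval.
Bb3 → Db3
G4 → Bb3
C#5 → E4
D3 → F2
A3 → C3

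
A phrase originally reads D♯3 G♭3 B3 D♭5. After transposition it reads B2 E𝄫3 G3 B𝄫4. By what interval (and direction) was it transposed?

down a major third

From D#3 to B2 is 3 letter names — a third of some quality.
B2 to D#3 is 4 semitones, which makes it a major third; the second version is lower, so the direction is down.
Checking another pair — Db5 → Bbb4 — gives the same interval.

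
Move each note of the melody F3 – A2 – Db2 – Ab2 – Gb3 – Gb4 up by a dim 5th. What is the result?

F3 → Cb4
A2 → Eb3
Db2 → Abb2
Ab2 → Ebb3
Gb3 → Dbb4
Gb4 → Dbb5

Cb4 Eb3 Abb2 Ebb3 Dbb4 Dbb5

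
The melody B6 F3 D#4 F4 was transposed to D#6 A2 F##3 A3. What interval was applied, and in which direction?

down a minor sixth

From B6 to D#6 is 6 letter names — a sixth of some quality.
D#6 to B6 is 8 semitones, which makes it a minor sixth; the second version is lower, so the direction is down.
Checking another pair — F4 → A3 — gives the same interval.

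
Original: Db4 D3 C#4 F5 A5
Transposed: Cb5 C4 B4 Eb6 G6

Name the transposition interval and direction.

From Db4 to Cb5 is 7 letter names — a seventh of some quality.
Db4 to Cb5 is 10 semitones, which makes it a minor seventh; the second version is higher, so the direction is up.
Checking another pair — A5 → G6 — gives the same interval.

up a minor seventh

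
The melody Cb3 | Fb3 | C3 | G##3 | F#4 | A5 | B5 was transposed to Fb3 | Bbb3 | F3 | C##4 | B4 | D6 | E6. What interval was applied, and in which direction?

Take the first pair: Cb3 → Fb3. C to F spans 4 letter names, so the interval is some kind of fourth.
Cb3 to Fb3 is 5 semitones, which makes it a perfect fourth; the second version is higher, so the direction is up.
Checking another pair — B5 → E6 — gives the same interval.

up a perfect fourth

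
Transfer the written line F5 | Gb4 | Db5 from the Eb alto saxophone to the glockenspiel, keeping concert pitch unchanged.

First find concert pitch: the Eb alto saxophone sounds a major sixth below written, so F5 Gb4 Db5 sounds Ab4 Bbb3 Fb4.
Then write for glockenspiel: it sounds a perfect fifteenth above written, so the part must be a perfect fifteenth below concert.
Ab4 → Ab2
Bbb3 → Bbb1
Fb4 → Fb2

Ab2 Bbb1 Fb2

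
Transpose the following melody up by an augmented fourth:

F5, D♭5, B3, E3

B5 G5 E#4 A#3

F5 up an augmented fourth is B5.
Db5: a fourth up reaches G, and 6 semitones makes it G5.
B3 up an augmented fourth is E#4.
E3 up an augmented fourth is A#3.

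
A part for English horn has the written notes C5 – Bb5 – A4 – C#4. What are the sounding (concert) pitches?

F4 Eb5 D4 F#3

The English horn sounds a perfect fifth below written, so transpose each written note down a perfect fifth.
C5 becomes F4
Bb5 becomes Eb5
A4 becomes D4
C#4 becomes F#3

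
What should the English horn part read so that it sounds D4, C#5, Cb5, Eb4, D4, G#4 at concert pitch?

Written C4 sounds as F3 on the English horn, so concert pitches are written a perfect fifth up.
D4 gives A4
C#5 gives G#5
Cb5 gives Gb5
Eb4 gives Bb4
D4 gives A4
G#4 gives D#5

A4 G#5 Gb5 Bb4 A4 D#5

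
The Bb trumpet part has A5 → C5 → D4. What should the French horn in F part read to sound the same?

First find concert pitch: the Bb trumpet sounds a major second below written, so A5 C5 D4 sounds G5 Bb4 C4.
Then write for French horn in F: it sounds a perfect fifth below written, so the part must be a perfect fifth above concert.
G5 → D6
Bb4 → F5
C4 → G4

D6 F5 G4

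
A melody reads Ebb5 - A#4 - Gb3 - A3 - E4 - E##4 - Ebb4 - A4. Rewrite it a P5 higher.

Ebb5 gives Bbb5
A#4 gives E#5
Gb3 gives Db4
A3 gives E4
E4 gives B4
E##4 gives B##4
Ebb4 gives Bbb4
A4 gives E5

Bbb5 E#5 Db4 E4 B4 B##4 Bbb4 E5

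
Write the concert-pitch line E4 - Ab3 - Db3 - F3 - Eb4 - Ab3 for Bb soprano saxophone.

F#4 Bb3 Eb3 G3 F4 Bb3

Written C4 sounds as Bb3 on the Bb soprano saxophone, so concert pitches are written a major second up.
E4 -> F#4
Ab3 -> Bb3
Db3 -> Eb3
F3 -> G3
Eb4 -> F4
Ab3 -> Bb3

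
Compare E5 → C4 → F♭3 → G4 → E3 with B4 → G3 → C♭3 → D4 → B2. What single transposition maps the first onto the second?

Take the first pair: E5 → B4. E to B spans 4 letter names, so the interval is some kind of fourth.
B4 to E5 is 5 semitones, which makes it a perfect fourth; the second version is lower, so the direction is down.
Checking another pair — E3 → B2 — gives the same interval.

down a perfect fourth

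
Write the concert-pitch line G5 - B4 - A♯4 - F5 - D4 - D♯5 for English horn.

The English horn sounds a perfect fifth below written, so the written part must be a perfect fifth above concert — transpose each note up.
G5 to D6
B4 to F#5
A#4 to E#5
F5 to C6
D4 to A4
D#5 to A#5

D6 F#5 E#5 C6 A4 A#5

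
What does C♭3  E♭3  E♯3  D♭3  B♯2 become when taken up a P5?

Gb3 Bb3 B#3 Ab3 F##3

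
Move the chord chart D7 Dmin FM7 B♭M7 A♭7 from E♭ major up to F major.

E7 Emin GM7 CM7 Bb7

E♭ major up to F major is a major second; each chord root moves by that interval while the quality stays the same.
D7: root D up a major second → E, giving E7.
Dmin: root D up a major second → E, giving Emin.
FM7: root F up a major second → G, giving GM7.
B♭M7: root B♭ up a major second → C, giving CM7.
A♭7: root A♭ up a major second → Bb, giving Bb7.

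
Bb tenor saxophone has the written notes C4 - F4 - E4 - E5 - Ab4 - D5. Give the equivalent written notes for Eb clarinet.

G2 C3 B2 B3 Eb3 A3

First find concert pitch: the Bb tenor saxophone sounds a major ninth below written, so C4 F4 E4 E5 Ab4 D5 sounds Bb2 Eb3 D3 D4 Gb3 C4.
Then write for Eb clarinet: it sounds a minor third above written, so the part must be a minor third below concert.
Bb2 → G2
Eb3 → C3
D3 → B2
D4 → B3
Gb3 → Eb3
C4 → A3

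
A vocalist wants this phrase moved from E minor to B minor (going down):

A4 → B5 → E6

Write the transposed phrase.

From E down to B is a perfect fourth; apply that to each pitch.
A4 -> E4
B5 -> F#5
E6 -> B5

E4 F#5 B5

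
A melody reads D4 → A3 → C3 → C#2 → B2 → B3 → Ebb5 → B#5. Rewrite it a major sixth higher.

B4 F#4 A3 A#2 G#3 G#4 Cb6 G##6

A major sixth up from D4 gives B4.
A3 up a major sixth is F#4.
C3: a sixth up reaches A, and 9 semitones makes it A3.
A major sixth up from C#2 gives A#2.
A major sixth up from B2 gives G#3.
A major sixth up from B3 gives G#4.
Ebb5: a sixth up reaches C, and 9 semitones makes it Cb6.
B#5: a sixth up reaches G, and 9 semitones makes it G##6.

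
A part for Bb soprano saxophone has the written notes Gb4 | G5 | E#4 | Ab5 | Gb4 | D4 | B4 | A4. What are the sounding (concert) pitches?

The Bb soprano saxophone sounds a major second below written, so transpose each written note down a major second.
Gb4 becomes Fb4
G5 becomes F5
E#4 becomes D#4
Ab5 becomes Gb5
Gb4 becomes Fb4
D4 becomes C4
B4 becomes A4
A4 becomes G4

Fb4 F5 D#4 Gb5 Fb4 C4 A4 G4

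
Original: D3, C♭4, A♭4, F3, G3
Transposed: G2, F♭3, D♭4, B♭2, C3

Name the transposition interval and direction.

down a perfect fifth

From D3 to G2 is 5 letter names — a fifth of some quality.
G2 to D3 is 7 semitones, which makes it a perfect fifth; the second version is lower, so the direction is down.
Checking another pair — G3 → C3 — gives the same interval.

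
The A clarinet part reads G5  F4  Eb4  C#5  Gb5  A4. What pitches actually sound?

Written C4 on the A clarinet sounds as A3, a minor third lower; apply that shift to every note.
G5 to E5
F4 to D4
Eb4 to C4
C#5 to A#4
Gb5 to Eb5
A4 to F#4

E5 D4 C4 A#4 Eb5 F#4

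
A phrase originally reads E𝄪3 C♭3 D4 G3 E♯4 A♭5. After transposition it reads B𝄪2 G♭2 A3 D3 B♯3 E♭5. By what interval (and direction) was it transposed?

down a perfect fourth

Take the first pair: E##3 → B##2. E to B spans 4 letter names, so the interval is some kind of fourth.
B##2 to E##3 is 5 semitones, which makes it a perfect fourth; the second version is lower, so the direction is down.
Checking another pair — Ab5 → Eb5 — gives the same interval.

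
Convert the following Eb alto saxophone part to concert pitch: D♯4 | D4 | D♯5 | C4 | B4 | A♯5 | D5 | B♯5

F#3 F3 F#4 Eb3 D4 C#5 F4 D#5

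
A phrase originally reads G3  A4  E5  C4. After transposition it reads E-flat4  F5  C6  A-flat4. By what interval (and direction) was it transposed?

From G3 to Eb4 is 6 letter names — a sixth of some quality.
G3 to Eb4 is 8 semitones, which makes it a minor sixth; the second version is higher, so the direction is up.
Checking another pair — C4 → Ab4 — gives the same interval.

up a minor sixth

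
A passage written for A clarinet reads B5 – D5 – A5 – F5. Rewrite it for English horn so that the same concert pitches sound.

D#6 F#5 C#6 A5

First find concert pitch: the A clarinet sounds a minor third below written, so B5 D5 A5 F5 sounds G#5 B4 F#5 D5.
Then write for English horn: it sounds a perfect fifth below written, so the part must be a perfect fifth above concert.
G#5 → D#6
B4 → F#5
F#5 → C#6
D5 → A5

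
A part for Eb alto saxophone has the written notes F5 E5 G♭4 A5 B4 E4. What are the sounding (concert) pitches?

Ab4 G4 Bbb3 C5 D4 G3

The Eb alto saxophone sounds a major sixth below written, so transpose each written note down a major sixth.
F5 becomes Ab4
E5 becomes G4
Gb4 becomes Bbb3
A5 becomes C5
B4 becomes D4
E4 becomes G3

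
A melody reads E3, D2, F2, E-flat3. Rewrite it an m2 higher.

F3 Eb2 Gb2 Fb3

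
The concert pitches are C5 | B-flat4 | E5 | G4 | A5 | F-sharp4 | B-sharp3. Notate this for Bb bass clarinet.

D6 C6 F#6 A5 B6 G#5 C##5

Written C4 sounds as Bb2 on the Bb bass clarinet, so concert pitches are written a major ninth up.
C5 → D6
Bb4 → C6
E5 → F#6
G4 → A5
A5 → B6
F#4 → G#5
B#3 → C##5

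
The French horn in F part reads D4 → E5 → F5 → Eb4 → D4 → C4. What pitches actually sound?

Written C4 on the French horn in F sounds as F3, a perfect fifth lower; apply that shift to every note.
D4 -> G3
E5 -> A4
F5 -> Bb4
Eb4 -> Ab3
D4 -> G3
C4 -> F3

G3 A4 Bb4 Ab3 G3 F3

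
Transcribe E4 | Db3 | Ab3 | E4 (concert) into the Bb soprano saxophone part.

F#4 Eb3 Bb3 F#4

Written C4 sounds as Bb3 on the Bb soprano saxophone, so concert pitches are written a major second up.
E4 to F#4
Db3 to Eb3
Ab3 to Bb3
E4 to F#4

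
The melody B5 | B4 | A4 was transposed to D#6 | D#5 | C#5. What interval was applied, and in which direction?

From B5 to D#6 is 3 letter names — a third of some quality.
B5 to D#6 is 4 semitones, which makes it a major third; the second version is higher, so the direction is up.
Checking another pair — A4 → C#5 — gives the same interval.

up a major third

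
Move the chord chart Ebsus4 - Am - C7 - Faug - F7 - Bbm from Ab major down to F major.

Csus4 F#m A7 Daug D7 Gm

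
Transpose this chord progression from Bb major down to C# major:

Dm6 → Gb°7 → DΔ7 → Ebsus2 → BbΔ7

E#m6 A°7 E#Δ7 F#sus2 C#Δ7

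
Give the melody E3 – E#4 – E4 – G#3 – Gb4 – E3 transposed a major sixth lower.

G2 G#3 G3 B2 Bbb3 G2

E3: a sixth down reaches G, and 9 semitones makes it G2.
E#4 down a major sixth is G#3.
E4: a sixth down reaches G, and 9 semitones makes it G3.
G#3 down a major sixth is B2.
A major sixth down from Gb4 gives Bbb3.
E3: a sixth down reaches G, and 9 semitones makes it G2.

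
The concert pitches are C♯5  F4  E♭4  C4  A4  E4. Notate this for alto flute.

F#5 Bb4 Ab4 F4 D5 A4

Written C4 sounds as G3 on the alto flute, so concert pitches are written a perfect fourth up.
C#5 → F#5
F4 → Bb4
Eb4 → Ab4
C4 → F4
A4 → D5
E4 → A4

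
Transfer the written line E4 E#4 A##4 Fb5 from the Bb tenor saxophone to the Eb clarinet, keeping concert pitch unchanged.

First find concert pitch: the Bb tenor saxophone sounds a major ninth below written, so E4 E#4 A##4 Fb5 sounds D3 D#3 G##3 Ebb4.
Then write for Eb clarinet: it sounds a minor third above written, so the part must be a minor third below concert.
D3 → B2
D#3 → B#2
G##3 → E##3
Ebb4 → Cb4

B2 B#2 E##3 Cb4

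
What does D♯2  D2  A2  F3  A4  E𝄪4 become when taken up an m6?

B2 Bb2 F3 Db4 F5 C##5

D#2 up a minor sixth is B2.
D2 up a minor sixth is Bb2.
A2 up a minor sixth is F3.
F3 up a minor sixth is Db4.
A minor sixth up from A4 gives F5.
E##4 up a minor sixth is C##5.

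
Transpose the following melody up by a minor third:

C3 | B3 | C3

A minor third up from C3 gives Eb3.
A minor third up from B3 gives D4.
A minor third up from C3 gives Eb3.

Eb3 D4 Eb3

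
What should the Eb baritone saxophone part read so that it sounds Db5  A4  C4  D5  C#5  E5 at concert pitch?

The Eb baritone saxophone sounds a major thirteenth below written, so the written part must be a major thirteenth above concert — transpose each note up.
Db5 → Bb6
A4 → F#6
C4 → A5
D5 → B6
C#5 → A#6
E5 → C#7

Bb6 F#6 A5 B6 A#6 C#7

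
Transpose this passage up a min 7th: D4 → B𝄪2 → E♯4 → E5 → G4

C5 A##3 D#5 D6 F5

D4 gives C5
B##2 gives A##3
E#4 gives D#5
E5 gives D6
G4 gives F5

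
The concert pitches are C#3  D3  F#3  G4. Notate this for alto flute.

The alto flute sounds a perfect fourth below written, so the written part must be a perfect fourth above concert — transpose each note up.
C#3 → F#3
D3 → G3
F#3 → B3
G4 → C5

F#3 G3 B3 C5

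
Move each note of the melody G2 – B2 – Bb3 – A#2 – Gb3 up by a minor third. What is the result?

Bb2 D3 Db4 C#3 Bbb3

G2 → Bb2
B2 → D3
Bb3 → Db4
A#2 → C#3
Gb3 → Bbb3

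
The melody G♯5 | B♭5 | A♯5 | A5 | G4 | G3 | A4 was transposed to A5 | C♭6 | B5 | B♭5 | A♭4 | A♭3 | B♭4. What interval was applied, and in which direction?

up a minor second

From G#5 to A5 is 2 letter names — a second of some quality.
G#5 to A5 is 1 semitone, which makes it a minor second; the second version is higher, so the direction is up.
Checking another pair — A4 → Bb4 — gives the same interval.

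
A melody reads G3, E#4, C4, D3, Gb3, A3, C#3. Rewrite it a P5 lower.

C3 A#3 F3 G2 Cb3 D3 F#2

G3 down a perfect fifth is C3.
E#4: a fifth down reaches A, and 7 semitones makes it A#3.
C4: a fifth down reaches F, and 7 semitones makes it F3.
D3: a fifth down reaches G, and 7 semitones makes it G2.
Gb3: a fifth down reaches C, and 7 semitones makes it Cb3.
A3: a fifth down reaches D, and 7 semitones makes it D3.
A perfect fifth down from C#3 gives F#2.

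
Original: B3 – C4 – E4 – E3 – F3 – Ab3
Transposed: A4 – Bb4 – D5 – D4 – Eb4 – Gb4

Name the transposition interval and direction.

up a minor seventh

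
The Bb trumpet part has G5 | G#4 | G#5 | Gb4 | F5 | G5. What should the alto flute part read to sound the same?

First find concert pitch: the Bb trumpet sounds a major second below written, so G5 G#4 G#5 Gb4 F5 G5 sounds F5 F#4 F#5 Fb4 Eb5 F5.
Then write for alto flute: it sounds a perfect fourth below written, so the part must be a perfect fourth above concert.
F5 → Bb5
F#4 → B4
F#5 → B5
Fb4 → Bbb4
Eb5 → Ab5
F5 → Bb5

Bb5 B4 B5 Bbb4 Ab5 Bb5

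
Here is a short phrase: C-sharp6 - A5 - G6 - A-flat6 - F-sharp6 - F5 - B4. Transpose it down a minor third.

A#5 F#5 E6 F6 D#6 D5 G#4

C#6 to A#5
A5 to F#5
G6 to E6
Ab6 to F6
F#6 to D#6
F5 to D5
B4 to G#4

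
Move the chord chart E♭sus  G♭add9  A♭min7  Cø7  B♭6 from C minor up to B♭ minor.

Dbsus Fbadd9 Gbmin7 Bbø7 Ab6

C minor up to B♭ minor is a minor seventh; each chord root moves by that interval while the quality stays the same.
E♭sus: root E♭ up a minor seventh → Db, giving Dbsus.
G♭add9: root G♭ up a minor seventh → Fb, giving Fbadd9.
A♭min7: root A♭ up a minor seventh → Gb, giving Gbmin7.
Cø7: root C up a minor seventh → Bb, giving Bbø7.
B♭6: root B♭ up a minor seventh → Ab, giving Ab6.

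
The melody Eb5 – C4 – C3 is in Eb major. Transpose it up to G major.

From Eb up to G is a major third; apply that to each pitch.
Eb5 gives G5
C4 gives E4
C3 gives E3

G5 E4 E3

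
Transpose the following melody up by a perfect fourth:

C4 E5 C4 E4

A perfect fourth up from C4 gives F4.
E5: a fourth up reaches A, and 5 semitones makes it A5.
C4: a fourth up reaches F, and 5 semitones makes it F4.
E4 up a perfect fourth is A4.

F4 A5 F4 A4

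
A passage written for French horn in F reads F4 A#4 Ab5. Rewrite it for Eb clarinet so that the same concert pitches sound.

G3 B#3 Bb4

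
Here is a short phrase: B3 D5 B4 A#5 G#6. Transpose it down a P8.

B2 D4 B3 A#4 G#5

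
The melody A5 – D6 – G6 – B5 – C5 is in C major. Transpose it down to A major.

F#5 B5 E6 G#5 A4

C major to A major down is a minor third, so every note moves down by that interval.
A5 becomes F#5
D6 becomes B5
G6 becomes E6
B5 becomes G#5
C5 becomes A4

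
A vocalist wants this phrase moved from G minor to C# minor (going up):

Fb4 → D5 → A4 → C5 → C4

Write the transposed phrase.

G minor to C# minor up is an augmented fourth, so every note moves up by that interval.
Fb4 to Bb4
D5 to G#5
A4 to D#5
C5 to F#5
C4 to F#4

Bb4 G#5 D#5 F#5 F#4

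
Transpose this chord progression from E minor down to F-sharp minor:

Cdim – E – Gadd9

Ddim F# Aadd9

E minor down to F-sharp minor is a minor seventh; each chord root moves by that interval while the quality stays the same.
Cdim: root C down a minor seventh → D, giving Ddim.
E: root E down a minor seventh → F#, giving F#.
Gadd9: root G down a minor seventh → A, giving Aadd9.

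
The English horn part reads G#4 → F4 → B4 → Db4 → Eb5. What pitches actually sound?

The English horn sounds a perfect fifth below written, so transpose each written note down a perfect fifth.
G#4 becomes C#4
F4 becomes Bb3
B4 becomes E4
Db4 becomes Gb3
Eb5 becomes Ab4

C#4 Bb3 E4 Gb3 Ab4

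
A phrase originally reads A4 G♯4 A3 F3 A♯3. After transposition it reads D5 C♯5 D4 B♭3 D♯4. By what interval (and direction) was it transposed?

up a perfect fourth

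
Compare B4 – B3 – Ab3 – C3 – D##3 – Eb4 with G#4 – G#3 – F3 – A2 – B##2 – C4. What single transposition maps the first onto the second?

down a minor third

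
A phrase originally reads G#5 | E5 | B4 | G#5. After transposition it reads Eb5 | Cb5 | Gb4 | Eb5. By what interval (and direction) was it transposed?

down an augmented third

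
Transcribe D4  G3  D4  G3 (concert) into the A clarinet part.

The A clarinet sounds a minor third below written, so the written part must be a minor third above concert — transpose each note up.
D4 becomes F4
G3 becomes Bb3
D4 becomes F4
G3 becomes Bb3

F4 Bb3 F4 Bb3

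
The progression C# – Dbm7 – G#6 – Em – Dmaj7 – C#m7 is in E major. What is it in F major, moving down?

D Ebbm7 A6 Fm Ebmaj7 Dm7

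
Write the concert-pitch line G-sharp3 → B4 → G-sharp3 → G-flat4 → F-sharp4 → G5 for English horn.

Written C4 sounds as F3 on the English horn, so concert pitches are written a perfect fifth up.
G#3 becomes D#4
B4 becomes F#5
G#3 becomes D#4
Gb4 becomes Db5
F#4 becomes C#5
G5 becomes D6

D#4 F#5 D#4 Db5 C#5 D6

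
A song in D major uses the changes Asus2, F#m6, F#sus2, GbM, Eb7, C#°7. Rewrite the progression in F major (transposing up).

Csus2 Am6 Asus2 BbbM Gb7 E°7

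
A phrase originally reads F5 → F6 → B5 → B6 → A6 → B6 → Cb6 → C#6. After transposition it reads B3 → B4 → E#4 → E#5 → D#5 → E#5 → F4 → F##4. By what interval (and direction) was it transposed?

down a diminished twelfth

Take the first pair: F5 → B3. F to B spans 12 letter names, so the interval is some kind of twelfth.
B3 to F5 is 18 semitones, which makes it a diminished twelfth; the second version is lower, so the direction is down.
Checking another pair — C#6 → F##4 — gives the same interval.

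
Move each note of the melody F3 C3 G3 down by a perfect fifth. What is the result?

Bb2 F2 C3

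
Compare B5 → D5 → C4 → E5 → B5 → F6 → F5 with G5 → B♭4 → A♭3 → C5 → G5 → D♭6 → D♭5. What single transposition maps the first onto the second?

down a major third

Take the first pair: B5 → G5. B to G spans 3 letter names, so the interval is some kind of third.
G5 to B5 is 4 semitones, which makes it a major third; the second version is lower, so the direction is down.
Checking another pair — F5 → Db5 — gives the same interval.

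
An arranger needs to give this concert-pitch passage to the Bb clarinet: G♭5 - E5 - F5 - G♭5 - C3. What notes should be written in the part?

Ab5 F#5 G5 Ab5 D3

Written C4 sounds as Bb3 on the Bb clarinet, so concert pitches are written a major second up.
Gb5 -> Ab5
E5 -> F#5
F5 -> G5
Gb5 -> Ab5
C3 -> D3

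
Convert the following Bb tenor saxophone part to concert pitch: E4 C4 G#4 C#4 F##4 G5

D3 Bb2 F#3 B2 E#3 F4

The Bb tenor saxophone sounds a major ninth below written, so transpose each written note down a major ninth.
E4 -> D3
C4 -> Bb2
G#4 -> F#3
C#4 -> B2
F##4 -> E#3
G5 -> F4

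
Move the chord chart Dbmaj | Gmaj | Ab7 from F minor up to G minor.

Ebmaj Amaj Bb7

F minor up to G minor is a major second; each chord root moves by that interval while the quality stays the same.
Dbmaj: root Db up a major second → Eb, giving Ebmaj.
Gmaj: root G up a major second → A, giving Amaj.
Ab7: root Ab up a major second → Bb, giving Bb7.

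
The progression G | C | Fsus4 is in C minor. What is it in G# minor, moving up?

D# G# C#sus4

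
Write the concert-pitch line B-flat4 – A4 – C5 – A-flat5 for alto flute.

The alto flute sounds a perfect fourth below written, so the written part must be a perfect fourth above concert — transpose each note up.
Bb4 → Eb5
A4 → D5
C5 → F5
Ab5 → Db6

Eb5 D5 F5 Db6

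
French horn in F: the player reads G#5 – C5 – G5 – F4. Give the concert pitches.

Written C4 on the French horn in F sounds as F3, a perfect fifth lower; apply that shift to every note.
G#5 becomes C#5
C5 becomes F4
G5 becomes C5
F4 becomes Bb3

C#5 F4 C5 Bb3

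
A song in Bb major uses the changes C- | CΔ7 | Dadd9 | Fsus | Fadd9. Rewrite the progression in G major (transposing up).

A- AΔ7 Badd9 Dsus Dadd9

Bb major up to G major is a major sixth; each chord root moves by that interval while the quality stays the same.
C-: root C up a major sixth → A, giving A-.
CΔ7: root C up a major sixth → A, giving AΔ7.
Dadd9: root D up a major sixth → B, giving Badd9.
Fsus: root F up a major sixth → D, giving Dsus.
Fadd9: root F up a major sixth → D, giving Dadd9.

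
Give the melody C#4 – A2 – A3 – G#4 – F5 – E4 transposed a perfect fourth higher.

C#4 gives F#4
A2 gives D3
A3 gives D4
G#4 gives C#5
F5 gives Bb5
E4 gives A4

F#4 D3 D4 C#5 Bb5 A4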